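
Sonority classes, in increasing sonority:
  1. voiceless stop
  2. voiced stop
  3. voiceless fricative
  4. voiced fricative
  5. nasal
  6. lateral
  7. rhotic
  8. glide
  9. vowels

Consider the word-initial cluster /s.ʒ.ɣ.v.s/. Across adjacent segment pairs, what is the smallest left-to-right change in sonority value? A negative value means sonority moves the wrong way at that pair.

-1

/s/ is a voiceless fricative (sonority 3).
/ʒ/ is a voiced fricative (sonority 4).
/ɣ/ is a voiced fricative (sonority 4).
/v/ is a voiced fricative (sonority 4).
/s/ is a voiceless fricative (sonority 3).
/s/→/ʒ/: change +1.
/ʒ/→/ɣ/: change +0.
/ɣ/→/v/: change +0.
/v/→/s/: change -1.
Minimum = -1.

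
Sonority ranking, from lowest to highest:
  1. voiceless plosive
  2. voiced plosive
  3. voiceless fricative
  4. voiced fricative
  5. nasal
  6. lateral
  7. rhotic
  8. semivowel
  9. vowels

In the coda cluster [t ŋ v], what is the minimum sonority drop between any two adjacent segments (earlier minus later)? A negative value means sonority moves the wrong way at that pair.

-4

/t/ is a voiceless plosive (sonority 1).
/ŋ/ is a nasal (sonority 5).
/v/ is a voiced fricative (sonority 4).
/t/→/ŋ/: change -4.
/ŋ/→/v/: change +1.
Minimum = -4.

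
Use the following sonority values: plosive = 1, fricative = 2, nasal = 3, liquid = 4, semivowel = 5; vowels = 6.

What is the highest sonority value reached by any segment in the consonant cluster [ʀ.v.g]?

4

/ʀ/: liquid = 4.
/v/: fricative = 2.
/g/: plosive = 1.
The maximum is 4.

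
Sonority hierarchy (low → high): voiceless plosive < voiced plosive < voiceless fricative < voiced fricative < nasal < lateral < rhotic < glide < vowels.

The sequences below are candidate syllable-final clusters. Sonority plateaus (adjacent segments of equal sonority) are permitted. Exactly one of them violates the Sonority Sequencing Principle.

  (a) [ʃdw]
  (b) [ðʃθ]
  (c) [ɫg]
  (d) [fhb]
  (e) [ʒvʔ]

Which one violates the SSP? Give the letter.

a

(a) sonority 3-2-8: ill-formed.
(b) sonority 4-3-3: well-formed.
(c) sonority 6-2: well-formed.
(d) sonority 3-3-2: well-formed.
(e) sonority 4-4-1: well-formed.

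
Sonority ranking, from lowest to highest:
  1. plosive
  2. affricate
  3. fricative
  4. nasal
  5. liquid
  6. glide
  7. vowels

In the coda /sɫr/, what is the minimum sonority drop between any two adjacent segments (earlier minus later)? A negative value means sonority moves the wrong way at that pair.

-2

/s/: fricative = 3.
/ɫ/: liquid = 5.
/r/: liquid = 5.
/s/→/ɫ/: change -2.
/ɫ/→/r/: change +0.
Minimum = -2.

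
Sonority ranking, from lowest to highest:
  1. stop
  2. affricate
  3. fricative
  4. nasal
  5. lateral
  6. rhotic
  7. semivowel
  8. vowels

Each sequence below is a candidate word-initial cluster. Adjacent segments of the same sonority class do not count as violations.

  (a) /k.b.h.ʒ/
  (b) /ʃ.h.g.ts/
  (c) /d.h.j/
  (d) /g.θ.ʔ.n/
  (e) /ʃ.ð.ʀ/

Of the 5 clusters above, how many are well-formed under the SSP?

3

(a) /k.b.h.ʒ/: profile 1-1-3-3 — obeys.
(b) /ʃ.h.g.ts/: profile 3-3-1-2 — violates.
(c) /d.h.j/: profile 1-3-7 — obeys.
(d) /g.θ.ʔ.n/: profile 1-3-1-4 — violates.
(e) /ʃ.ð.ʀ/: profile 3-3-6 — obeys.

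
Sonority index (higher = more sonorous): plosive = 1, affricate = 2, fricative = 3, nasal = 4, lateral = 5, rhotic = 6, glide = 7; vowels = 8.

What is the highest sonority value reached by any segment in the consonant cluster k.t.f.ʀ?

/k/: plosive = 1.
/t/: plosive = 1.
/f/: fricative = 3.
/ʀ/: rhotic = 6.
The maximum is 6.

6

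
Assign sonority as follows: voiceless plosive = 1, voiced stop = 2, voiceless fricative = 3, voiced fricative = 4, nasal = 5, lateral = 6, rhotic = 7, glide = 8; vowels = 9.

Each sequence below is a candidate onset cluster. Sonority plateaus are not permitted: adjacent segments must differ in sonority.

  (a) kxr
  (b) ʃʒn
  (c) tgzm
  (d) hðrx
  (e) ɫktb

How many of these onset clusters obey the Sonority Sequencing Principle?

3

(a) sonority 1-3-7: well-formed.
(b) sonority 3-4-5: well-formed.
(c) sonority 1-2-4-5: well-formed.
(d) sonority 3-4-7-3: ill-formed.
(e) sonority 6-1-1-2: ill-formed.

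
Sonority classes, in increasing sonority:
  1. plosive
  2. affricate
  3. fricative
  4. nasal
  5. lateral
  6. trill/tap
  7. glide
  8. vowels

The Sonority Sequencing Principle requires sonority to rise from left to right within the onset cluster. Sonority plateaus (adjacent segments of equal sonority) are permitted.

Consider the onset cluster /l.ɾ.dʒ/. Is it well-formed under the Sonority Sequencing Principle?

/l/ — lateral, sonority 5.
/ɾ/ — trill/tap, sonority 6.
/dʒ/ — affricate, sonority 2.
The profile is 5-6-2. Between /ɾ/ (6) and /dʒ/ (2) sonority does not rise, so the cluster violates the SSP.

no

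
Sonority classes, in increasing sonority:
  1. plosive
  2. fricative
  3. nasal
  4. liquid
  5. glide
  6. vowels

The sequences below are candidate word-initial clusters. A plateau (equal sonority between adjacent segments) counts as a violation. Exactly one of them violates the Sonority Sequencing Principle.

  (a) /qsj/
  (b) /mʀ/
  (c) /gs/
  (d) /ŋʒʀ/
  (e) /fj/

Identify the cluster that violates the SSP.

(a) /qsj/: profile 1-2-5 — obeys.
(b) /mʀ/: profile 3-4 — obeys.
(c) /gs/: profile 1-2 — obeys.
(d) /ŋʒʀ/: profile 3-2-4 — violates.
(e) /fj/: profile 2-5 — obeys.

d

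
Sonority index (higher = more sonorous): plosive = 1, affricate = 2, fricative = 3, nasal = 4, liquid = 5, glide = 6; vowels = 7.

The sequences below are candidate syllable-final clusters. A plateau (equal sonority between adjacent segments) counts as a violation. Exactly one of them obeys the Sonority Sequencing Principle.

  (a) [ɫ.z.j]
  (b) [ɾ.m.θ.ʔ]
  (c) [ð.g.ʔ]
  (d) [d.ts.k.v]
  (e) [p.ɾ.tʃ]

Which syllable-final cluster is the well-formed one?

b

(a) sonority 5-3-6: ill-formed.
(b) sonority 5-4-3-1: well-formed.
(c) sonority 3-1-1: ill-formed.
(d) sonority 1-2-1-3: ill-formed.
(e) sonority 1-5-2: ill-formed.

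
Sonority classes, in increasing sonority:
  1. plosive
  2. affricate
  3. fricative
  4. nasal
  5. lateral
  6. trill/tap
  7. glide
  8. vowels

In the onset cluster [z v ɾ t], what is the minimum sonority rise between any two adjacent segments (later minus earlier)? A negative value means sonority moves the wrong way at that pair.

/z/ — fricative, sonority 3.
/v/ — fricative, sonority 3.
/ɾ/ — trill/tap, sonority 6.
/t/ — plosive, sonority 1.
/z/→/v/: change +0.
/v/→/ɾ/: change +3.
/ɾ/→/t/: change -5.
Minimum = -5.

-5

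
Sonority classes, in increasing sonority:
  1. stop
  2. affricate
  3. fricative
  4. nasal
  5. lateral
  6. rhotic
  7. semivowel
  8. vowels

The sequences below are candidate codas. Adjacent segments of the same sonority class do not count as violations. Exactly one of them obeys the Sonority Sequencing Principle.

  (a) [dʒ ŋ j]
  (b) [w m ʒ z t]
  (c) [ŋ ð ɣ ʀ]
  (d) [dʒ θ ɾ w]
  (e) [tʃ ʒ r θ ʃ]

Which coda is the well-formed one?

(a) sonority 2-4-7: ill-formed.
(b) sonority 7-4-3-3-1: well-formed.
(c) sonority 4-3-3-6: ill-formed.
(d) sonority 2-3-6-7: ill-formed.
(e) sonority 2-3-6-3-3: ill-formed.

b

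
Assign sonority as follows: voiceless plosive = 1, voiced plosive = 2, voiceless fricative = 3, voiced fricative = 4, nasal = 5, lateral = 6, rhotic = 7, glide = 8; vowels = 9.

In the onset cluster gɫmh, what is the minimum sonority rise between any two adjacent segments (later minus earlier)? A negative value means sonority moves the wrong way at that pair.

-2

/g/ is a voiced plosive (sonority 2).
/ɫ/ is a lateral (sonority 6).
/m/ is a nasal (sonority 5).
/h/ is a voiceless fricative (sonority 3).
/g/→/ɫ/: change +4.
/ɫ/→/m/: change -1.
/m/→/h/: change -2.
Minimum = -2.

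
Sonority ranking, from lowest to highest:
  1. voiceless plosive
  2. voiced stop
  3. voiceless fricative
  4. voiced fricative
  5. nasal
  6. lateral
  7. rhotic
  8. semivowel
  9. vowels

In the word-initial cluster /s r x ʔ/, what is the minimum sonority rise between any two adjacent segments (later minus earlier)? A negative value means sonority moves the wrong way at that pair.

-4

/s/ is a voiceless fricative (sonority 3).
/r/ is a rhotic (sonority 7).
/x/ is a voiceless fricative (sonority 3).
/ʔ/ is a voiceless plosive (sonority 1).
/s/→/r/: change +4.
/r/→/x/: change -4.
/x/→/ʔ/: change -2.
Minimum = -4.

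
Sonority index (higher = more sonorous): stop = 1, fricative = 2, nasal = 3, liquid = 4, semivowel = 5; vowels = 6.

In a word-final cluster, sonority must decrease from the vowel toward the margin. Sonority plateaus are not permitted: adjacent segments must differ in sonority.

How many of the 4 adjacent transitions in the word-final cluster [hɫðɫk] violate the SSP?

/h/ is a fricative (sonority 2).
/ɫ/ is a liquid (sonority 4).
/ð/ is a fricative (sonority 2).
/ɫ/ is a liquid (sonority 4).
/k/ is a stop (sonority 1).
/h/→/ɫ/: 2→4 (does not fall) — violation.
/ɫ/→/ð/: 4→2 (falls) — ok.
/ð/→/ɫ/: 2→4 (does not fall) — violation.
/ɫ/→/k/: 4→1 (falls) — ok.

2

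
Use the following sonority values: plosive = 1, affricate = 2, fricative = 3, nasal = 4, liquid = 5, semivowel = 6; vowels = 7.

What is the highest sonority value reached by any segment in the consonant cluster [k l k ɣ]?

5

/k/ — plosive, sonority 1.
/l/ — liquid, sonority 5.
/k/ — plosive, sonority 1.
/ɣ/ — fricative, sonority 3.
The maximum is 5.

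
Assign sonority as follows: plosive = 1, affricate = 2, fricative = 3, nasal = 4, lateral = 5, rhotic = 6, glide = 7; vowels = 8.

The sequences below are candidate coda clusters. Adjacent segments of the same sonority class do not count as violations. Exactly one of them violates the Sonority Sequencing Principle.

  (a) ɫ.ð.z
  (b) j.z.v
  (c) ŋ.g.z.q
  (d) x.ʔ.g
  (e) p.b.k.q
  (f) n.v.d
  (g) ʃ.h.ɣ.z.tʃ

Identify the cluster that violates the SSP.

c

(a) sonority 5-3-3: well-formed.
(b) sonority 7-3-3: well-formed.
(c) sonority 4-1-3-1: ill-formed.
(d) sonority 3-1-1: well-formed.
(e) sonority 1-1-1-1: well-formed.
(f) sonority 4-3-1: well-formed.
(g) sonority 3-3-3-3-2: well-formed.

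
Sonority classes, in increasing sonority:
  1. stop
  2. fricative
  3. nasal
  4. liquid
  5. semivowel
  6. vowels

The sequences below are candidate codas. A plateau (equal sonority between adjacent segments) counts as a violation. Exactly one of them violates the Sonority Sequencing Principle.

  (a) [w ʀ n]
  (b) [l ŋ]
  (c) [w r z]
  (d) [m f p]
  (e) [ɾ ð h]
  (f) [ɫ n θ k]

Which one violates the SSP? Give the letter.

(a) sonority 5-4-3: well-formed.
(b) sonority 4-3: well-formed.
(c) sonority 5-4-2: well-formed.
(d) sonority 3-2-1: well-formed.
(e) sonority 4-2-2: ill-formed.
(f) sonority 4-3-2-1: well-formed.

e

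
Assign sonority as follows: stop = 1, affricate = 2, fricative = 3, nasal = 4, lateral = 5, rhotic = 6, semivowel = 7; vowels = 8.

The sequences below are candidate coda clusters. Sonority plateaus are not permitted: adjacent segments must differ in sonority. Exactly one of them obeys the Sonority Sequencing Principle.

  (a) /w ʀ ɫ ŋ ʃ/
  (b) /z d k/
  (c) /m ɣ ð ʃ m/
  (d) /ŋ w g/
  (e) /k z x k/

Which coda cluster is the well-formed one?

(a) 7-6-5-4-3 → obeys
(b) 3-1-1 → violates
(c) 4-3-3-3-4 → violates
(d) 4-7-1 → violates
(e) 1-3-3-1 → violates

a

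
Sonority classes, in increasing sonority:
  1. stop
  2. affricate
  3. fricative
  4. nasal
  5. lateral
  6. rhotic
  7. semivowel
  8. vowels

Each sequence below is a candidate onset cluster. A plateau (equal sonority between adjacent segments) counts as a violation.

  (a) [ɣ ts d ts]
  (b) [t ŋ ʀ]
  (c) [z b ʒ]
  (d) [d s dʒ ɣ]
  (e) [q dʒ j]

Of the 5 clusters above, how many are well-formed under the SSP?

2

(a) [ɣ ts d ts]: profile 3-2-1-2 — violates.
(b) [t ŋ ʀ]: profile 1-4-6 — obeys.
(c) [z b ʒ]: profile 3-1-3 — violates.
(d) [d s dʒ ɣ]: profile 1-3-2-3 — violates.
(e) [q dʒ j]: profile 1-2-7 — obeys.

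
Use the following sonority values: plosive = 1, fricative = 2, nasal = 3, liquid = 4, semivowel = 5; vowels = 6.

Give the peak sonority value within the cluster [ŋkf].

/ŋ/ is a nasal (sonority 3).
/k/ is a plosive (sonority 1).
/f/ is a fricative (sonority 2).
The maximum is 3.

3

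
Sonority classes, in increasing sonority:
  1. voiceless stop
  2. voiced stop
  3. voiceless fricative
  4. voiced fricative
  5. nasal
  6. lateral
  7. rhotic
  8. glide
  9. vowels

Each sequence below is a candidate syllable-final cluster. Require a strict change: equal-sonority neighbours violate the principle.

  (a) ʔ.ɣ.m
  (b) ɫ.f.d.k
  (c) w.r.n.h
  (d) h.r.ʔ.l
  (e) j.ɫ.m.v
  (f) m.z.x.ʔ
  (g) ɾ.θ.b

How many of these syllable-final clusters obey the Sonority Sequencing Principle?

(a) ʔ.ɣ.m: profile 1-4-5 — violates.
(b) ɫ.f.d.k: profile 6-3-2-1 — obeys.
(c) w.r.n.h: profile 8-7-5-3 — obeys.
(d) h.r.ʔ.l: profile 3-7-1-6 — violates.
(e) j.ɫ.m.v: profile 8-6-5-4 — obeys.
(f) m.z.x.ʔ: profile 5-4-3-1 — obeys.
(g) ɾ.θ.b: profile 7-3-2 — obeys.

5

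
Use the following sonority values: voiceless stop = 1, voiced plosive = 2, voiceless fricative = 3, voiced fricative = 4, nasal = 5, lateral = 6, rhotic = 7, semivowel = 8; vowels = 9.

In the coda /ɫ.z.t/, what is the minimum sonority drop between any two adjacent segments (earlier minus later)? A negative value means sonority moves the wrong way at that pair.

/ɫ/: lateral = 6.
/z/: voiced fricative = 4.
/t/: voiceless stop = 1.
/ɫ/→/z/: change +2.
/z/→/t/: change +3.
Minimum = 2.

2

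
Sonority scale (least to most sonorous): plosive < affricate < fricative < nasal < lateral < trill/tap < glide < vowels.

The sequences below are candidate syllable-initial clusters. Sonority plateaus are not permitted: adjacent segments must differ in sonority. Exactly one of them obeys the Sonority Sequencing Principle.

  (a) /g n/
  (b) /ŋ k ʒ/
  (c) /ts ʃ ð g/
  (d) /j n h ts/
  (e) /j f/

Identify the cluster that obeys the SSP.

(a) sonority 1-4: well-formed.
(b) sonority 4-1-3: ill-formed.
(c) sonority 2-3-3-1: ill-formed.
(d) sonority 7-4-3-2: ill-formed.
(e) sonority 7-3: ill-formed.

a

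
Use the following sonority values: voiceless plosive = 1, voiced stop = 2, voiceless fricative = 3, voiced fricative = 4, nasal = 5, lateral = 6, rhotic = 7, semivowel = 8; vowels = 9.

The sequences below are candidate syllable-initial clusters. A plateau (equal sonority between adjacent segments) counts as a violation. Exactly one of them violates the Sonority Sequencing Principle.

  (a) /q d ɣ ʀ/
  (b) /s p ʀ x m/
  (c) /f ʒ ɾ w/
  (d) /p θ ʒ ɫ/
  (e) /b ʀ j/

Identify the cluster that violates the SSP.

(a) sonority 1-2-4-7: well-formed.
(b) sonority 3-1-7-3-5: ill-formed.
(c) sonority 3-4-7-8: well-formed.
(d) sonority 1-3-4-6: well-formed.
(e) sonority 2-7-8: well-formed.

b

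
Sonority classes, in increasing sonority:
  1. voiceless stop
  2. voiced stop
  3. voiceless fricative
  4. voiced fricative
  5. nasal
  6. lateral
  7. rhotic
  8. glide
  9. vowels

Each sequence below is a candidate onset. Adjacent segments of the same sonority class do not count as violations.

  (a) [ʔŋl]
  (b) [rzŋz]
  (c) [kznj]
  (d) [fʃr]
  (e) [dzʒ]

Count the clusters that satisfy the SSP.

(a) [ʔŋl]: profile 1-5-6 — obeys.
(b) [rzŋz]: profile 7-4-5-4 — violates.
(c) [kznj]: profile 1-4-5-8 — obeys.
(d) [fʃr]: profile 3-3-7 — obeys.
(e) [dzʒ]: profile 2-4-4 — obeys.

4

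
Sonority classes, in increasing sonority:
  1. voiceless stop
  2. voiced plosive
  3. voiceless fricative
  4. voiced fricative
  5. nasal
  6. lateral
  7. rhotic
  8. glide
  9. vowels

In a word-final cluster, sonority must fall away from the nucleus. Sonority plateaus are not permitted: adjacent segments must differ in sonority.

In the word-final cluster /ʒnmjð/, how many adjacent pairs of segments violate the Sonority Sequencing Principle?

3

/ʒ/ is a voiced fricative (sonority 4).
/n/ is a nasal (sonority 5).
/m/ is a nasal (sonority 5).
/j/ is a glide (sonority 8).
/ð/ is a voiced fricative (sonority 4).
/ʒ/→/n/: 4→5 (does not fall) — violation.
/n/→/m/: 5→5 (plateau) — violation.
/m/→/j/: 5→8 (does not fall) — violation.
/j/→/ð/: 8→4 (falls) — ok.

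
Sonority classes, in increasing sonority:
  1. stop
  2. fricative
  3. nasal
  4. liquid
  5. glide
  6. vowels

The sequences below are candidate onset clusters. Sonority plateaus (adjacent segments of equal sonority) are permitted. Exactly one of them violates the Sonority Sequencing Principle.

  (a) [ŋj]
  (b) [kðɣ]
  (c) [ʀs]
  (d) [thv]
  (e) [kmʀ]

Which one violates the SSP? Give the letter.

c

(a) 3-5 → obeys
(b) 1-2-2 → obeys
(c) 4-2 → violates
(d) 1-2-2 → obeys
(e) 1-3-4 → obeys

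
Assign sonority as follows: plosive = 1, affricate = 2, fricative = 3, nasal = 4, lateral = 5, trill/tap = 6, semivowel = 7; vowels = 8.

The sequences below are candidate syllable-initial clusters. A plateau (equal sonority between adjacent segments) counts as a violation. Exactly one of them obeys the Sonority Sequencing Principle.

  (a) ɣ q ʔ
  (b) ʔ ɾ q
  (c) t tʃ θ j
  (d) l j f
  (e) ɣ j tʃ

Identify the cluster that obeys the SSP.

(a) 3-1-1 → violates
(b) 1-6-1 → violates
(c) 1-2-3-7 → obeys
(d) 5-7-3 → violates
(e) 3-7-2 → violates

c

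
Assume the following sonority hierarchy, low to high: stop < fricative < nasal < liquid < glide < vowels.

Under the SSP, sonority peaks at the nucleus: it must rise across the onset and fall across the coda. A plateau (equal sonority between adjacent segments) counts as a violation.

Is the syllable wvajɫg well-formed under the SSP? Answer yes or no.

Onset: /w/ is a glide (sonority 5), /v/ is a fricative (sonority 2); then the nucleus /a/ (sonority 6).
Onset profile 5-2-6 — does not strictly rise throughout.
Coda: /j/ is a glide (sonority 5), /ɫ/ is a liquid (sonority 4), /g/ is a stop (sonority 1).
Coda profile 6-5-4-1 — falls from the nucleus.

no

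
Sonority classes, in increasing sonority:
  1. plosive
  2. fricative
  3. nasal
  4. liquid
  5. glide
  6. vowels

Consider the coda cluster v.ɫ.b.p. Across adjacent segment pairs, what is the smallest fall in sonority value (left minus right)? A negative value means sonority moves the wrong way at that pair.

/v/ — fricative, sonority 2.
/ɫ/ — liquid, sonority 4.
/b/ — plosive, sonority 1.
/p/ — plosive, sonority 1.
/v/→/ɫ/: change -2.
/ɫ/→/b/: change +3.
/b/→/p/: change +0.
Minimum = -2.

-2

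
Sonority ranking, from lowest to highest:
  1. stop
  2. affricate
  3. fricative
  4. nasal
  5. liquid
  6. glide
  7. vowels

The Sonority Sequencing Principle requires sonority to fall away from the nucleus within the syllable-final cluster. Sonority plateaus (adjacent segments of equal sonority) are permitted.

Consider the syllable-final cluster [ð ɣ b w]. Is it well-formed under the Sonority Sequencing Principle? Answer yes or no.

no

/ð/ — fricative, sonority 3.
/ɣ/ — fricative, sonority 3.
/b/ — stop, sonority 1.
/w/ — glide, sonority 6.
The profile is 3-3-1-6. Between /b/ (1) and /w/ (6) sonority does not fall, so the cluster violates the SSP.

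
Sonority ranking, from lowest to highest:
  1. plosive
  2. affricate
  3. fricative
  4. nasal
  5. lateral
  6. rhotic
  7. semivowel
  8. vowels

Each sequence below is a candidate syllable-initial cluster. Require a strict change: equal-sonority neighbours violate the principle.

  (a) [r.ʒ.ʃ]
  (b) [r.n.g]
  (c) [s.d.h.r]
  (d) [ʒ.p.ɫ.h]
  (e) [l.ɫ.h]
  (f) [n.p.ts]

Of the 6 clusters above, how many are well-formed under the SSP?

(a) 6-3-3 → violates
(b) 6-4-1 → violates
(c) 3-1-3-6 → violates
(d) 3-1-5-3 → violates
(e) 5-5-3 → violates
(f) 4-1-2 → violates

0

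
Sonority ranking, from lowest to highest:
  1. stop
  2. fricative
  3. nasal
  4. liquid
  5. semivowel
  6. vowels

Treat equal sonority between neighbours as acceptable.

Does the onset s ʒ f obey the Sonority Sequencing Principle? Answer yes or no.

/s/ — fricative, sonority 2.
/ʒ/ — fricative, sonority 2.
/f/ — fricative, sonority 2.
The profile 2-2-2 is non-decreasing (plateaus allowed), so the onset satisfies the SSP.

yes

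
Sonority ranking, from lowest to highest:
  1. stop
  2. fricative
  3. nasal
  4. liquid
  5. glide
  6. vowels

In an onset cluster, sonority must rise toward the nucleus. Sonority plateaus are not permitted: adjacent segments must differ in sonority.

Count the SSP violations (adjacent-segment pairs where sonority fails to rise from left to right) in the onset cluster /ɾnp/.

2

/ɾ/ — liquid, sonority 4.
/n/ — nasal, sonority 3.
/p/ — stop, sonority 1.
/ɾ/→/n/: 4→3 (does not rise) — violation.
/n/→/p/: 3→1 (does not rise) — violation.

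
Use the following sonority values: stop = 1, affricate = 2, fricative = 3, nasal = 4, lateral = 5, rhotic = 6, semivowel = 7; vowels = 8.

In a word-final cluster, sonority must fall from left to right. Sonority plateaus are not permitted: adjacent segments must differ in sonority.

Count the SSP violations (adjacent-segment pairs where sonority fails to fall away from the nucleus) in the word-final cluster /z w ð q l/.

2

/z/ — fricative, sonority 3.
/w/ — semivowel, sonority 7.
/ð/ — fricative, sonority 3.
/q/ — stop, sonority 1.
/l/ — lateral, sonority 5.
/z/→/w/: 3→7 (does not fall) — violation.
/w/→/ð/: 7→3 (falls) — ok.
/ð/→/q/: 3→1 (falls) — ok.
/q/→/l/: 1→5 (does not fall) — violation.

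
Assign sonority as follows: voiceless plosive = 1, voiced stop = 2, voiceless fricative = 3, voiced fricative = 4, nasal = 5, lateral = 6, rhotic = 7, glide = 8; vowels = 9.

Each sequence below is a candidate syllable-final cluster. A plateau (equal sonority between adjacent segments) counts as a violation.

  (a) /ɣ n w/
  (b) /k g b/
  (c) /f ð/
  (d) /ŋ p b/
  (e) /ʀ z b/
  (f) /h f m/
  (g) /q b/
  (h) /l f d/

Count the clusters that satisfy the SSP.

(a) /ɣ n w/: profile 4-5-8 — violates.
(b) /k g b/: profile 1-2-2 — violates.
(c) /f ð/: profile 3-4 — violates.
(d) /ŋ p b/: profile 5-1-2 — violates.
(e) /ʀ z b/: profile 7-4-2 — obeys.
(f) /h f m/: profile 3-3-5 — violates.
(g) /q b/: profile 1-2 — violates.
(h) /l f d/: profile 6-3-2 — obeys.

2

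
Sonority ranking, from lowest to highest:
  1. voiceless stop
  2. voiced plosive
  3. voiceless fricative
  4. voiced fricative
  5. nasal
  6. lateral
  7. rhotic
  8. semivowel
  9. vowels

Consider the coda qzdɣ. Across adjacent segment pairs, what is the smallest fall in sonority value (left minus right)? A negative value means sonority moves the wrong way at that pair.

-3

/q/ — voiceless stop, sonority 1.
/z/ — voiced fricative, sonority 4.
/d/ — voiced plosive, sonority 2.
/ɣ/ — voiced fricative, sonority 4.
/q/→/z/: change -3.
/z/→/d/: change +2.
/d/→/ɣ/: change -2.
Minimum = -3.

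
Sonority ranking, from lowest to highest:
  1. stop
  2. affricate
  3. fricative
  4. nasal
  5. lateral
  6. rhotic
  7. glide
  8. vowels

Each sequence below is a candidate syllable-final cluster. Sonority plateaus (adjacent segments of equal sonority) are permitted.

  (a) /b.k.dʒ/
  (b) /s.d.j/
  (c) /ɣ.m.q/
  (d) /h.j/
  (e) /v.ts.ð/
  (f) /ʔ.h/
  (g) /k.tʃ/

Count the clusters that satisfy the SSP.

(a) /b.k.dʒ/: profile 1-1-2 — violates.
(b) /s.d.j/: profile 3-1-7 — violates.
(c) /ɣ.m.q/: profile 3-4-1 — violates.
(d) /h.j/: profile 3-7 — violates.
(e) /v.ts.ð/: profile 3-2-3 — violates.
(f) /ʔ.h/: profile 1-3 — violates.
(g) /k.tʃ/: profile 1-2 — violates.

0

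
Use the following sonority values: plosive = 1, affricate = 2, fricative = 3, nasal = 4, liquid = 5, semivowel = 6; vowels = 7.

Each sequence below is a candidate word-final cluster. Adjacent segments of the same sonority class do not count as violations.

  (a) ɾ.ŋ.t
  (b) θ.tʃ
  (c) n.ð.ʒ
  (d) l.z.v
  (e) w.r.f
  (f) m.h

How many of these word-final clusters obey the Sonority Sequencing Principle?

(a) ɾ.ŋ.t: profile 5-4-1 — obeys.
(b) θ.tʃ: profile 3-2 — obeys.
(c) n.ð.ʒ: profile 4-3-3 — obeys.
(d) l.z.v: profile 5-3-3 — obeys.
(e) w.r.f: profile 6-5-3 — obeys.
(f) m.h: profile 4-3 — obeys.

6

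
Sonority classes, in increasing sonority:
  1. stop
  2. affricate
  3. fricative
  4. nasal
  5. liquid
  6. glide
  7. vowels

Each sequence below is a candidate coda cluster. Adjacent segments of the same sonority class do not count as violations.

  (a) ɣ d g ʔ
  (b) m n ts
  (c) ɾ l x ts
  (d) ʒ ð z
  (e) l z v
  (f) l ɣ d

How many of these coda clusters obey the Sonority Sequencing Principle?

(a) ɣ d g ʔ: profile 3-1-1-1 — obeys.
(b) m n ts: profile 4-4-2 — obeys.
(c) ɾ l x ts: profile 5-5-3-2 — obeys.
(d) ʒ ð z: profile 3-3-3 — obeys.
(e) l z v: profile 5-3-3 — obeys.
(f) l ɣ d: profile 5-3-1 — obeys.

6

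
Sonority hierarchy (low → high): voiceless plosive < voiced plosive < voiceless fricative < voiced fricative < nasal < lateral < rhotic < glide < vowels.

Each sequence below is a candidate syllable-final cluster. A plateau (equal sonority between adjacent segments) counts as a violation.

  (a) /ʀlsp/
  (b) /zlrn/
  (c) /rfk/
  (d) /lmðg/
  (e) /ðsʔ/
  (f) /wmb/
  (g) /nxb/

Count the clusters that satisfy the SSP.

6

(a) 7-6-3-1 → obeys
(b) 4-6-7-5 → violates
(c) 7-3-1 → obeys
(d) 6-5-4-2 → obeys
(e) 4-3-1 → obeys
(f) 8-5-2 → obeys
(g) 5-3-2 → obeys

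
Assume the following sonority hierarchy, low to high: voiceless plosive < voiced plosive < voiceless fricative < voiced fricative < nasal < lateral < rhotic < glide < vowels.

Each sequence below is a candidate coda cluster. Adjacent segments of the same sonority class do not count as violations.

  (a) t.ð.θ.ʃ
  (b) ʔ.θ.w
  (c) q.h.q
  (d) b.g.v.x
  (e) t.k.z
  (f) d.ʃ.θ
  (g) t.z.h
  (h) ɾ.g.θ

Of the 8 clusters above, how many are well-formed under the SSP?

(a) 1-4-3-3 → violates
(b) 1-3-8 → violates
(c) 1-3-1 → violates
(d) 2-2-4-3 → violates
(e) 1-1-4 → violates
(f) 2-3-3 → violates
(g) 1-4-3 → violates
(h) 7-2-3 → violates

0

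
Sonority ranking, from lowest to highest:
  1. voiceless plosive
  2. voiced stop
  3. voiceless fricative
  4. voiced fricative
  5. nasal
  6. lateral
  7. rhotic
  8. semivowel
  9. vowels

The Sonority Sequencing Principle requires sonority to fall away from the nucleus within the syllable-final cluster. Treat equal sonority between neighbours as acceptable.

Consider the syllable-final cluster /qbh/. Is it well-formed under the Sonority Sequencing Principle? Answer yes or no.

no

/q/ — voiceless plosive, sonority 1.
/b/ — voiced stop, sonority 2.
/h/ — voiceless fricative, sonority 3.
The profile is 1-2-3. Between /q/ (1) and /b/ (2) sonority does not fall, so the cluster violates the SSP.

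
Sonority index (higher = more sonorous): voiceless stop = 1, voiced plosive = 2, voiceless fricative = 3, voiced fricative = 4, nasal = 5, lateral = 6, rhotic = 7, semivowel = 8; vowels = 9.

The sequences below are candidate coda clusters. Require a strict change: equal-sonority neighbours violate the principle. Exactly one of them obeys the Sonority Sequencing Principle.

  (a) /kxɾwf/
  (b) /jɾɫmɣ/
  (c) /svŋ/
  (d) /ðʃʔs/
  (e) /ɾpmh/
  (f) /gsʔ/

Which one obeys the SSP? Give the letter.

(a) /kxɾwf/: profile 1-3-7-8-3 — violates.
(b) /jɾɫmɣ/: profile 8-7-6-5-4 — obeys.
(c) /svŋ/: profile 3-4-5 — violates.
(d) /ðʃʔs/: profile 4-3-1-3 — violates.
(e) /ɾpmh/: profile 7-1-5-3 — violates.
(f) /gsʔ/: profile 2-3-1 — violates.

b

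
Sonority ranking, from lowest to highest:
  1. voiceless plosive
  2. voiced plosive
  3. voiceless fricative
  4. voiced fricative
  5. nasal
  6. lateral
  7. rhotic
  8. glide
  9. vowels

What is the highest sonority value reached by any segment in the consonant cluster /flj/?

/f/: voiceless fricative = 3.
/l/: lateral = 6.
/j/: glide = 8.
The maximum is 8.

8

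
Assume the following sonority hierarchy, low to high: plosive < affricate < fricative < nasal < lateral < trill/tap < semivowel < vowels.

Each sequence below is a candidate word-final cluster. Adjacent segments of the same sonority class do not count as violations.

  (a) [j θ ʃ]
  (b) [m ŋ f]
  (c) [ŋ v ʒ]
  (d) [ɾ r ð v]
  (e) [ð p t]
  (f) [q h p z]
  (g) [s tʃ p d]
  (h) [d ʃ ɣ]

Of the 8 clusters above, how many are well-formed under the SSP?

(a) sonority 7-3-3: well-formed.
(b) sonority 4-4-3: well-formed.
(c) sonority 4-3-3: well-formed.
(d) sonority 6-6-3-3: well-formed.
(e) sonority 3-1-1: well-formed.
(f) sonority 1-3-1-3: ill-formed.
(g) sonority 3-2-1-1: well-formed.
(h) sonority 1-3-3: ill-formed.

6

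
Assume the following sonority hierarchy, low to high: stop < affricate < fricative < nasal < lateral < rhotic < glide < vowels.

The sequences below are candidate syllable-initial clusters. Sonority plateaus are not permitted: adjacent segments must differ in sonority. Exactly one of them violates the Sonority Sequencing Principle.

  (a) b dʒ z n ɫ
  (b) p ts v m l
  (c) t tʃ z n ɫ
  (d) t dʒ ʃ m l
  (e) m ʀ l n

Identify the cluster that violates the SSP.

e

(a) 1-2-3-4-5 → obeys
(b) 1-2-3-4-5 → obeys
(c) 1-2-3-4-5 → obeys
(d) 1-2-3-4-5 → obeys
(e) 4-6-5-4 → violates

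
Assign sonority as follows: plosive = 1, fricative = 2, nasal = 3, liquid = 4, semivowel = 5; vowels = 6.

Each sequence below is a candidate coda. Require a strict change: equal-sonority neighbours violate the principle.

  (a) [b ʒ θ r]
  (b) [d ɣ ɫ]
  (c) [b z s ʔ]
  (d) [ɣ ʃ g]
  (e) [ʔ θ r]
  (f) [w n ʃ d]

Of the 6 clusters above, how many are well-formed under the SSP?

1

(a) [b ʒ θ r]: profile 1-2-2-4 — violates.
(b) [d ɣ ɫ]: profile 1-2-4 — violates.
(c) [b z s ʔ]: profile 1-2-2-1 — violates.
(d) [ɣ ʃ g]: profile 2-2-1 — violates.
(e) [ʔ θ r]: profile 1-2-4 — violates.
(f) [w n ʃ d]: profile 5-3-2-1 — obeys.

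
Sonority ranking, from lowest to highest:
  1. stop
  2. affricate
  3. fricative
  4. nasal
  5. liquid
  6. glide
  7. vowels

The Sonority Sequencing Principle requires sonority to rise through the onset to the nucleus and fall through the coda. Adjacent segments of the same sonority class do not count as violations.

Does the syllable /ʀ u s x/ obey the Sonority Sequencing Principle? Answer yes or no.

Onset: /ʀ/ is a liquid (sonority 5); then the nucleus /u/ (sonority 7).
Onset profile 5-7 — rises to the nucleus.
Coda: /s/ is a fricative (sonority 3), /x/ is a fricative (sonority 3).
Coda profile 7-3-3 — falls from the nucleus.

yes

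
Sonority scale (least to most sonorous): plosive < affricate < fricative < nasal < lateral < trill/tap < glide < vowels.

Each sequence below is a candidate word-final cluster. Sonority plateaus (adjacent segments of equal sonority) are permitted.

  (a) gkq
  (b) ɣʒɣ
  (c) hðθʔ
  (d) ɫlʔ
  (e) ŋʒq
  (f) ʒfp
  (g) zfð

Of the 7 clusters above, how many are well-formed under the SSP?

(a) sonority 1-1-1: well-formed.
(b) sonority 3-3-3: well-formed.
(c) sonority 3-3-3-1: well-formed.
(d) sonority 5-5-1: well-formed.
(e) sonority 4-3-1: well-formed.
(f) sonority 3-3-1: well-formed.
(g) sonority 3-3-3: well-formed.

7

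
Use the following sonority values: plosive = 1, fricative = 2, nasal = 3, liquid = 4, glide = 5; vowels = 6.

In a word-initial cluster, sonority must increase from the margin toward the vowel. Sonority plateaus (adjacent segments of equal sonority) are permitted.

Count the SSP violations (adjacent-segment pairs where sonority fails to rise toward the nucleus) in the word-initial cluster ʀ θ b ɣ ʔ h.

/ʀ/: liquid = 4.
/θ/: fricative = 2.
/b/: plosive = 1.
/ɣ/: fricative = 2.
/ʔ/: plosive = 1.
/h/: fricative = 2.
/ʀ/→/θ/: 4→2 (does not rise) — violation.
/θ/→/b/: 2→1 (does not rise) — violation.
/b/→/ɣ/: 1→2 (rises) — ok.
/ɣ/→/ʔ/: 2→1 (does not rise) — violation.
/ʔ/→/h/: 1→2 (rises) — ok.

3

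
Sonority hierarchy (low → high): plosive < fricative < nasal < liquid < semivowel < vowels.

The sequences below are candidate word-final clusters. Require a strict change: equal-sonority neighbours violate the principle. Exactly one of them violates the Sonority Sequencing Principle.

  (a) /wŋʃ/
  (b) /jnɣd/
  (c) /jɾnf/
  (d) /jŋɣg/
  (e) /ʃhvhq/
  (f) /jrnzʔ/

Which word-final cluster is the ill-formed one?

e

(a) 5-3-2 → obeys
(b) 5-3-2-1 → obeys
(c) 5-4-3-2 → obeys
(d) 5-3-2-1 → obeys
(e) 2-2-2-2-1 → violates
(f) 5-4-3-2-1 → obeys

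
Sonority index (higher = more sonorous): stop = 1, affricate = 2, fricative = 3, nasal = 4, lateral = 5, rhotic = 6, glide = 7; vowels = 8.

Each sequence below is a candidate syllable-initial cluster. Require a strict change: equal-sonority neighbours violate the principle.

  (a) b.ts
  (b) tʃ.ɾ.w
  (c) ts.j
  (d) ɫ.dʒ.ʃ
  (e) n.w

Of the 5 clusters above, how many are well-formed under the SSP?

(a) b.ts: profile 1-2 — obeys.
(b) tʃ.ɾ.w: profile 2-6-7 — obeys.
(c) ts.j: profile 2-7 — obeys.
(d) ɫ.dʒ.ʃ: profile 5-2-3 — violates.
(e) n.w: profile 4-7 — obeys.

4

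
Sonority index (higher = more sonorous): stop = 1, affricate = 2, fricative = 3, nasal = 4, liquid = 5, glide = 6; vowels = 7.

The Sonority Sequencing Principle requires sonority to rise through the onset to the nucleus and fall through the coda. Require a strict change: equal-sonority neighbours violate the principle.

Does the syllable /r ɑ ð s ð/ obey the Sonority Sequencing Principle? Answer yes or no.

Onset: /r/ is a liquid (sonority 5); then the nucleus /ɑ/ (sonority 7).
Onset profile 5-7 — rises to the nucleus.
Coda: /ð/ is a fricative (sonority 3), /s/ is a fricative (sonority 3), /ð/ is a fricative (sonority 3).
Coda profile 7-3-3-3 — does not strictly fall throughout.

no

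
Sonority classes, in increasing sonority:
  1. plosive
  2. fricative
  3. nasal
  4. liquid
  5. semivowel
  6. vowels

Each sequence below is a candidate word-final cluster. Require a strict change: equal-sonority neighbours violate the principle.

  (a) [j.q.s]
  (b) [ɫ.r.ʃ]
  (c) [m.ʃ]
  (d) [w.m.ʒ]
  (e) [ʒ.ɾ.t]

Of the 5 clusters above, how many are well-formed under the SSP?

2

(a) [j.q.s]: profile 5-1-2 — violates.
(b) [ɫ.r.ʃ]: profile 4-4-2 — violates.
(c) [m.ʃ]: profile 3-2 — obeys.
(d) [w.m.ʒ]: profile 5-3-2 — obeys.
(e) [ʒ.ɾ.t]: profile 2-4-1 — violates.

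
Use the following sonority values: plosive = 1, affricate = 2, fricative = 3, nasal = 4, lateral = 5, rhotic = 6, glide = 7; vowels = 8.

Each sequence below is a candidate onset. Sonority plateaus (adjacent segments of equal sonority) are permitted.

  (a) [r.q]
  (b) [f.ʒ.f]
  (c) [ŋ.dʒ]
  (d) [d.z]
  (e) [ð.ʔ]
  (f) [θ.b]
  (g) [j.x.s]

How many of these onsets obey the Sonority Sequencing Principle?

(a) [r.q]: profile 6-1 — violates.
(b) [f.ʒ.f]: profile 3-3-3 — obeys.
(c) [ŋ.dʒ]: profile 4-2 — violates.
(d) [d.z]: profile 1-3 — obeys.
(e) [ð.ʔ]: profile 3-1 — violates.
(f) [θ.b]: profile 3-1 — violates.
(g) [j.x.s]: profile 7-3-3 — violates.

2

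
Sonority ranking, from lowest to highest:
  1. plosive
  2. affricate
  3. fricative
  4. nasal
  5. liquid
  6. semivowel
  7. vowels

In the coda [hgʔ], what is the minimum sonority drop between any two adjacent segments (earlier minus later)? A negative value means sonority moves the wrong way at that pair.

0

/h/ — fricative, sonority 3.
/g/ — plosive, sonority 1.
/ʔ/ — plosive, sonority 1.
/h/→/g/: change +2.
/g/→/ʔ/: change +0.
Minimum = 0.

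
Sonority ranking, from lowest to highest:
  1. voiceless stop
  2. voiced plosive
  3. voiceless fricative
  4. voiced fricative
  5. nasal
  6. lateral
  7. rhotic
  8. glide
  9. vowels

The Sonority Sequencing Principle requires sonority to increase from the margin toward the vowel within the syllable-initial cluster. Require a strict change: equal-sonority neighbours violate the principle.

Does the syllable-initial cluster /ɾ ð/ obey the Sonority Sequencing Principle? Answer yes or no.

no

/ɾ/ — rhotic, sonority 7.
/ð/ — voiced fricative, sonority 4.
The profile is 7-4. Between /ɾ/ (7) and /ð/ (4) sonority does not rise, so the cluster violates the SSP.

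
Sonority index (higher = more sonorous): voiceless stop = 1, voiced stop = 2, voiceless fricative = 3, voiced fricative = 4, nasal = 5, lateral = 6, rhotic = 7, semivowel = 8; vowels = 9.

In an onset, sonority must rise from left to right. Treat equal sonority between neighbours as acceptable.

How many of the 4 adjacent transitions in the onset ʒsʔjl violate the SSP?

/ʒ/: voiced fricative = 4.
/s/: voiceless fricative = 3.
/ʔ/: voiceless stop = 1.
/j/: semivowel = 8.
/l/: lateral = 6.
/ʒ/→/s/: 4→3 (does not rise) — violation.
/s/→/ʔ/: 3→1 (does not rise) — violation.
/ʔ/→/j/: 1→8 (rises) — ok.
/j/→/l/: 8→6 (does not rise) — violation.

3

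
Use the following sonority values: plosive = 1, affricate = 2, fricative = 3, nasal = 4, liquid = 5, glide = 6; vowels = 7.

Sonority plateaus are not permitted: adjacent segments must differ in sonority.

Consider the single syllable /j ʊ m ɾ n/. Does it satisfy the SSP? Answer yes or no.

no

Onset: /j/ is a glide (sonority 6); then the nucleus /ʊ/ (sonority 7).
Onset profile 6-7 — rises to the nucleus.
Coda: /m/ is a nasal (sonority 4), /ɾ/ is a liquid (sonority 5), /n/ is a nasal (sonority 4).
Coda profile 7-4-5-4 — does not strictly fall throughout.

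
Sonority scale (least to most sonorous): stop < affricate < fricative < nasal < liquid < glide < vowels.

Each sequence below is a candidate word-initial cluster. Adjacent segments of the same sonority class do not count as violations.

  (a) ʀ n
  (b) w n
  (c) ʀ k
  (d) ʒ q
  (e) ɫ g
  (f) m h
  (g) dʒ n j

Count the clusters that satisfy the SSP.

(a) sonority 5-4: ill-formed.
(b) sonority 6-4: ill-formed.
(c) sonority 5-1: ill-formed.
(d) sonority 3-1: ill-formed.
(e) sonority 5-1: ill-formed.
(f) sonority 4-3: ill-formed.
(g) sonority 2-4-6: well-formed.

1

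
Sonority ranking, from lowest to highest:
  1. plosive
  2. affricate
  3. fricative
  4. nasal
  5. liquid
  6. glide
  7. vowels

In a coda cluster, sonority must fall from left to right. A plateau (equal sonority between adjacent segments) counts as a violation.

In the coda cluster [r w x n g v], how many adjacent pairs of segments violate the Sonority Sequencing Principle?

3

/r/: liquid = 5.
/w/: glide = 6.
/x/: fricative = 3.
/n/: nasal = 4.
/g/: plosive = 1.
/v/: fricative = 3.
/r/→/w/: 5→6 (does not fall) — violation.
/w/→/x/: 6→3 (falls) — ok.
/x/→/n/: 3→4 (does not fall) — violation.
/n/→/g/: 4→1 (falls) — ok.
/g/→/v/: 1→3 (does not fall) — violation.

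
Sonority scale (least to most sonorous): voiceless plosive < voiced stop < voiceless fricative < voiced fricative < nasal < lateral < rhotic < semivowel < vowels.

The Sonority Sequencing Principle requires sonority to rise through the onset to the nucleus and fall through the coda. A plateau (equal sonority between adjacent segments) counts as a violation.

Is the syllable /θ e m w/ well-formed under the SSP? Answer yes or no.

no

Onset: /θ/ is a voiceless fricative (sonority 3); then the nucleus /e/ (sonority 9).
Onset profile 3-9 — rises to the nucleus.
Coda: /m/ is a nasal (sonority 5), /w/ is a semivowel (sonority 8).
Coda profile 9-5-8 — does not strictly fall throughout.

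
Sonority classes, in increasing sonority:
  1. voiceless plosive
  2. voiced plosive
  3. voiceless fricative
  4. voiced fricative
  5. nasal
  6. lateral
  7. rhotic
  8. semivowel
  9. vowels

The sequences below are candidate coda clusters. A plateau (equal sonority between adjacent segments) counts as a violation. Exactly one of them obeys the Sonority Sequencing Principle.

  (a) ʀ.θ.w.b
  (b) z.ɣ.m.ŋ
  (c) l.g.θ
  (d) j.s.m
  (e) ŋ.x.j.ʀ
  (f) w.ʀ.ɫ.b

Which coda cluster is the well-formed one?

(a) ʀ.θ.w.b: profile 7-3-8-2 — violates.
(b) z.ɣ.m.ŋ: profile 4-4-5-5 — violates.
(c) l.g.θ: profile 6-2-3 — violates.
(d) j.s.m: profile 8-3-5 — violates.
(e) ŋ.x.j.ʀ: profile 5-3-8-7 — violates.
(f) w.ʀ.ɫ.b: profile 8-7-6-2 — obeys.

f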